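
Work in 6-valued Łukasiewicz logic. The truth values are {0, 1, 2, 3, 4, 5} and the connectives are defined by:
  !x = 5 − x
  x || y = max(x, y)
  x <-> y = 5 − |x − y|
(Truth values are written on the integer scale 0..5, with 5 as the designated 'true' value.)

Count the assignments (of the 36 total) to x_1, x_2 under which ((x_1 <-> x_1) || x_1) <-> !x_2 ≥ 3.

value 5: 6 assignments (counts)
value 4: 6 assignments (counts)
value 3: 6 assignments (counts)
value 2: 6 assignments
value 1: 6 assignments
value 0: 6 assignments
So 18 of the 36 assignments meet the threshold.

18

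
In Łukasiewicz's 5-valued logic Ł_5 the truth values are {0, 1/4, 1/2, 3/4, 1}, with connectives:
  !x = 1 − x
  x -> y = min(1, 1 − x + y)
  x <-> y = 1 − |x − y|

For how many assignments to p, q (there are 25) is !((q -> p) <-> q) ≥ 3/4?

11

value 1: 6 assignments (counts)
value 3/4: 5 assignments (counts)
value 1/2: 6 assignments
value 1/4: 5 assignments
value 0: 3 assignments
So 11 of the 25 assignments meet the threshold.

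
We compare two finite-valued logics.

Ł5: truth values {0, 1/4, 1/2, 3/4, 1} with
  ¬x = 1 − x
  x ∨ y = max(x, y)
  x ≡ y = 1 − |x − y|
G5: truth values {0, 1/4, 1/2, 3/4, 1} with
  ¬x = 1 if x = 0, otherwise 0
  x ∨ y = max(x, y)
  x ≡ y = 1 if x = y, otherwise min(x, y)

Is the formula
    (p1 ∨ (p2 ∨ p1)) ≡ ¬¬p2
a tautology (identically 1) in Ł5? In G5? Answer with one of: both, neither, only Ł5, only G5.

In Ł5: at p1 = 1/4, p2 = 0 the value is 3/4 — not a tautology.
In G5: at p1 = 0, p2 = 1/4 the value is 1/4 — not a tautology.

neither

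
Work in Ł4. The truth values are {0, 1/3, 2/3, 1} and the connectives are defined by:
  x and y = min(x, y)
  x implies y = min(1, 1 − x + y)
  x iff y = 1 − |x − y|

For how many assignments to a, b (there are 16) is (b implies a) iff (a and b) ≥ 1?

a = 0, b = 0 ↦ 0  <
a = 0, b = 1/3 ↦ 1/3  <
a = 0, b = 2/3 ↦ 2/3  <
a = 0, b = 1 ↦ 1  ≥
a = 1/3, b = 0 ↦ 0  <
a = 1/3, b = 1/3 ↦ 1/3  <
a = 1/3, b = 2/3 ↦ 2/3  <
a = 1/3, b = 1 ↦ 1  ≥
a = 2/3, b = 0 ↦ 0  <
a = 2/3, b = 1/3 ↦ 1/3  <
a = 2/3, b = 2/3 ↦ 2/3  <
a = 2/3, b = 1 ↦ 1  ≥
a = 1, b = 0 ↦ 0  <
a = 1, b = 1/3 ↦ 1/3  <
a = 1, b = 2/3 ↦ 2/3  <
a = 1, b = 1 ↦ 1  ≥
So 4 of the 16 assignments meet the threshold.

4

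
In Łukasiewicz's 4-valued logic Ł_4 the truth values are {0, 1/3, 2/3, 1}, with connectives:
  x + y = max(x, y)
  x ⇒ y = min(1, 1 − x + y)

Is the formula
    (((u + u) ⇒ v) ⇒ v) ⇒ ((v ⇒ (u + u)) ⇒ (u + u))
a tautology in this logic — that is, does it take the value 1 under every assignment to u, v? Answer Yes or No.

u = 0, v = 0 ↦ 1
u = 0, v = 1/3 ↦ 1
u = 0, v = 2/3 ↦ 1
u = 0, v = 1 ↦ 1
u = 1/3, v = 0 ↦ 1
u = 1/3, v = 1/3 ↦ 1
u = 1/3, v = 2/3 ↦ 1
u = 1/3, v = 1 ↦ 1
u = 2/3, v = 0 ↦ 1
u = 2/3, v = 1/3 ↦ 1
u = 2/3, v = 2/3 ↦ 1
u = 2/3, v = 1 ↦ 1
u = 1, v = 0 ↦ 1
u = 1, v = 1/3 ↦ 1
u = 1, v = 2/3 ↦ 1
u = 1, v = 1 ↦ 1
Every assignment gives a value ≥ 1.

Yes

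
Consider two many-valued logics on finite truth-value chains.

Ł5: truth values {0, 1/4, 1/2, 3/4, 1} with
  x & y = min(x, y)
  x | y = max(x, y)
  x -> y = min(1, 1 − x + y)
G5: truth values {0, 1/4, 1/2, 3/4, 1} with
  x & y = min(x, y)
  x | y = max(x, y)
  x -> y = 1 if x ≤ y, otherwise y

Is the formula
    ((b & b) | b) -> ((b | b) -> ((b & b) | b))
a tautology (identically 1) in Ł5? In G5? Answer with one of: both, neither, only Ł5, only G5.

In Ł5: every assignment gives 1 — tautology.
In G5: every assignment gives 1 — tautology.

both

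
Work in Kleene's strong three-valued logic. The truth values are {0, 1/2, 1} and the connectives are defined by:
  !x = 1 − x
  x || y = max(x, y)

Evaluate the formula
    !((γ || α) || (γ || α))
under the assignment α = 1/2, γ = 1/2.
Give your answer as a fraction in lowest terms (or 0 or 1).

γ || α = 1/2 || 1/2 = 1/2
γ || α = 1/2 || 1/2 = 1/2
(γ || α) || (γ || α) = 1/2 || 1/2 = 1/2
!((γ || α) || (γ || α)) = !1/2 = 1/2

1/2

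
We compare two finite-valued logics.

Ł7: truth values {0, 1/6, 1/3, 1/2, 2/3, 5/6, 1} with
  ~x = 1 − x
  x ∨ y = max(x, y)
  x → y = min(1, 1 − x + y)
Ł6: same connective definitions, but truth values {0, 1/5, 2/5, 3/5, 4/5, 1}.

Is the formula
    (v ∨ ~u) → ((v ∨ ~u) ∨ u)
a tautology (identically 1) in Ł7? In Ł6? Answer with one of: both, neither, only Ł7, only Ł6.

In Ł7: every assignment gives 1 — tautology.
In Ł6: every assignment gives 1 — tautology.

both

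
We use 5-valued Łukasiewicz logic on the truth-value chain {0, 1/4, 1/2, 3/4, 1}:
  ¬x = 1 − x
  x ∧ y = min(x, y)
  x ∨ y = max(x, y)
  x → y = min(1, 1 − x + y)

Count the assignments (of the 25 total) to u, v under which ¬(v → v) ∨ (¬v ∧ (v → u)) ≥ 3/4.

10

value 1: 5 assignments (counts)
value 3/4: 5 assignments (counts)
value 1/2: 5 assignments
value 1/4: 5 assignments
value 0: 5 assignments
So 10 of the 25 assignments meet the threshold.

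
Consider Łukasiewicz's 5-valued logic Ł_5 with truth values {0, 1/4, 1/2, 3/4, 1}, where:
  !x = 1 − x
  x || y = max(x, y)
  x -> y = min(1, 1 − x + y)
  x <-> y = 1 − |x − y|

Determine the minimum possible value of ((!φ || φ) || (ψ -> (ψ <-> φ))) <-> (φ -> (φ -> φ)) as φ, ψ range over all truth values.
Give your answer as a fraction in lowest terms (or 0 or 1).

Take φ = 1/2, ψ = 1:
!φ = !1/2 = 1/2
!φ || φ = 1/2 || 1/2 = 1/2
ψ <-> φ = 1 <-> 1/2 = 1/2
ψ -> (ψ <-> φ) = 1 -> 1/2 = 1/2
(!φ || φ) || (ψ -> (ψ <-> φ)) = 1/2 || 1/2 = 1/2
φ -> φ = 1/2 -> 1/2 = 1
φ -> (φ -> φ) = 1/2 -> 1 = 1
((!φ || φ) || (ψ -> (ψ <-> φ))) <-> (φ -> (φ -> φ)) = 1/2 <-> 1 = 1/2
No assignment yields a value below 1/2, so this is the minimum.

1/2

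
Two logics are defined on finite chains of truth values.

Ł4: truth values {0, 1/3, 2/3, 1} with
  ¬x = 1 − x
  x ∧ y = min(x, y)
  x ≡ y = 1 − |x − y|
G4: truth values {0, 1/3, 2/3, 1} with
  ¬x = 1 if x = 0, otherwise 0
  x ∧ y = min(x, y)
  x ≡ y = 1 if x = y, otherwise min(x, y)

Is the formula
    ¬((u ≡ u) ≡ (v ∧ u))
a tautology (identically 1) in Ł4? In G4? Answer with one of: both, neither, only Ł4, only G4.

In Ł4: at u = 1/3, v = 1/3 the value is 2/3 — not a tautology.
In G4: at u = 1/3, v = 1/3 the value is 0 — not a tautology.

neither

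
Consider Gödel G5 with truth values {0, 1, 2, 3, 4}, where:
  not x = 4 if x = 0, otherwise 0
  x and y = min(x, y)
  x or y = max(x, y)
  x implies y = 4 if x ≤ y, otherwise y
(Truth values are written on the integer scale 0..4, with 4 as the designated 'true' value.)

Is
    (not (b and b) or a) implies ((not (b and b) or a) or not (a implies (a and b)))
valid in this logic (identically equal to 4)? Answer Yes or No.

Yes

At a = 2, b = 3, for instance:
b and b = 3 and 3 = 3
not (b and b) = not 3 = 0
not (b and b) or a = 0 or 2 = 2
a and b = 2 and 3 = 2
a implies (a and b) = 2 implies 2 = 4
not (a implies (a and b)) = not 4 = 0
(not (b and b) or a) or not (a implies (a and b)) = 2 or 0 = 2
(not (b and b) or a) implies ((not (b and b) or a) or not (a implies (a and b))) = 2 implies 2 = 4
and checking the remaining 24 assignments likewise gives ≥ 4 in every case.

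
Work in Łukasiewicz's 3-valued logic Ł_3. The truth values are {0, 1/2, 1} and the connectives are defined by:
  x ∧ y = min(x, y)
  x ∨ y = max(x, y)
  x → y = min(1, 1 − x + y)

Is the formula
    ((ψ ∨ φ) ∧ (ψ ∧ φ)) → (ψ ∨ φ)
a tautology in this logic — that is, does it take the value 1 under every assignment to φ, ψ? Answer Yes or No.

Yes

φ = 0, ψ = 0 ↦ 1
φ = 0, ψ = 1/2 ↦ 1
φ = 0, ψ = 1 ↦ 1
φ = 1/2, ψ = 0 ↦ 1
φ = 1/2, ψ = 1/2 ↦ 1
φ = 1/2, ψ = 1 ↦ 1
φ = 1, ψ = 0 ↦ 1
φ = 1, ψ = 1/2 ↦ 1
φ = 1, ψ = 1 ↦ 1
Every assignment gives a value ≥ 1.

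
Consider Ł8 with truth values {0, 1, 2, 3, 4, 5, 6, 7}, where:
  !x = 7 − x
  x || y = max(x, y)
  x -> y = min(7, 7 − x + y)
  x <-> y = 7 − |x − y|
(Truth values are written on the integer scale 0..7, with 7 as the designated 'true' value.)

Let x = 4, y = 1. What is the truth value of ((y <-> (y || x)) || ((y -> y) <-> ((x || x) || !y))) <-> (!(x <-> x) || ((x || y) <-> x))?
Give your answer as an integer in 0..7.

6

y || x = 1 || 4 = 4
y <-> (y || x) = 1 <-> 4 = 4
y -> y = 1 -> 1 = 7
x || x = 4 || 4 = 4
!y = !1 = 6
(x || x) || !y = 4 || 6 = 6
(y -> y) <-> ((x || x) || !y) = 7 <-> 6 = 6
(y <-> (y || x)) || ((y -> y) <-> ((x || x) || !y)) = 4 || 6 = 6
x <-> x = 4 <-> 4 = 7
!(x <-> x) = !7 = 0
x || y = 4 || 1 = 4
(x || y) <-> x = 4 <-> 4 = 7
!(x <-> x) || ((x || y) <-> x) = 0 || 7 = 7
((y <-> (y || x)) || ((y -> y) <-> ((x || x) || !y))) <-> (!(x <-> x) || ((x || y) <-> x)) = 6 <-> 7 = 6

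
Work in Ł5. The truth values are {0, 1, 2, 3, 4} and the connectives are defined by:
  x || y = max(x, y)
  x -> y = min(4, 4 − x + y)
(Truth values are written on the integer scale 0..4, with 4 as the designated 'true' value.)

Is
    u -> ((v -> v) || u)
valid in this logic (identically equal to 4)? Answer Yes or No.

At u = 2, v = 0, for instance:
v -> v = 0 -> 0 = 4
(v -> v) || u = 4 || 2 = 4
u -> ((v -> v) || u) = 2 -> 4 = 4
and checking the remaining 24 assignments likewise gives ≥ 4 in every case.

Yes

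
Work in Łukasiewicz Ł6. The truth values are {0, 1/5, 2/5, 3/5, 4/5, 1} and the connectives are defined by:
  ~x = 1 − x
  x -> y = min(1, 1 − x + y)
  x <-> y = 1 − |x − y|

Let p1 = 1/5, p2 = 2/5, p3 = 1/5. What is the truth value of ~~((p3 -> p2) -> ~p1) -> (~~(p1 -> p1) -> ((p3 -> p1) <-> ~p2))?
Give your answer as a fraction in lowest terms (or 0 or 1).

p3 -> p2 = 1/5 -> 2/5 = 1
~p1 = ~1/5 = 4/5
(p3 -> p2) -> ~p1 = 1 -> 4/5 = 4/5
~((p3 -> p2) -> ~p1) = ~4/5 = 1/5
~~((p3 -> p2) -> ~p1) = ~1/5 = 4/5
p1 -> p1 = 1/5 -> 1/5 = 1
~(p1 -> p1) = ~1 = 0
~~(p1 -> p1) = ~0 = 1
p3 -> p1 = 1/5 -> 1/5 = 1
~p2 = ~2/5 = 3/5
(p3 -> p1) <-> ~p2 = 1 <-> 3/5 = 3/5
~~(p1 -> p1) -> ((p3 -> p1) <-> ~p2) = 1 -> 3/5 = 3/5
~~((p3 -> p2) -> ~p1) -> (~~(p1 -> p1) -> ((p3 -> p1) <-> ~p2)) = 4/5 -> 3/5 = 4/5

4/5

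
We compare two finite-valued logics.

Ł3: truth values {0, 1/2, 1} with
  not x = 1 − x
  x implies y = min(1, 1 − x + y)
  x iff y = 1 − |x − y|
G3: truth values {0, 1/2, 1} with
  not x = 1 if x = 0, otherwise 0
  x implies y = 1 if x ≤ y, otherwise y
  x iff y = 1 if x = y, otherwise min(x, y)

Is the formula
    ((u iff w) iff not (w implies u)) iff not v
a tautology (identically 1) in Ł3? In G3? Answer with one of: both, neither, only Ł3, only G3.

neither

In Ł3: at u = 0, v = 0, w = 0 the value is 0 — not a tautology.
In G3: at u = 0, v = 0, w = 0 the value is 0 — not a tautology.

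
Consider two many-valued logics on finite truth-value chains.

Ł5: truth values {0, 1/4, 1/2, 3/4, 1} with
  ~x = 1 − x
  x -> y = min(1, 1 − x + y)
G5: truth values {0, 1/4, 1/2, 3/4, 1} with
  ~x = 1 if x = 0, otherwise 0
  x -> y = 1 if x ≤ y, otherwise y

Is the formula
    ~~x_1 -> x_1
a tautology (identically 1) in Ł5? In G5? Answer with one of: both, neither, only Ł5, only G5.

only Ł5

In Ł5: every assignment gives 1 — tautology.
In G5: at x_1 = 1/4 the value is 1/4 — not a tautology.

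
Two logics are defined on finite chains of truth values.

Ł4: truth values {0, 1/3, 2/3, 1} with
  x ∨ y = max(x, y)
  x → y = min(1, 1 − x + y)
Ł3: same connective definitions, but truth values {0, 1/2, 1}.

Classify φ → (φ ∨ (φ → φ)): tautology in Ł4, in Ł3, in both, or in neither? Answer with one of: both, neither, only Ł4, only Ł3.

both

In Ł4: every assignment gives 1 — tautology.
In Ł3: every assignment gives 1 — tautology.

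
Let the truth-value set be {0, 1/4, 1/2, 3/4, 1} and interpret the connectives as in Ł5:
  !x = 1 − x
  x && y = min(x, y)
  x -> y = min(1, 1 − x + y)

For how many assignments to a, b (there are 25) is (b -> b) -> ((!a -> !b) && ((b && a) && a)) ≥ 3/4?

4

value 1: 1 assignment (counts)
value 3/4: 3 assignments (counts)
value 1/2: 5 assignments
value 1/4: 7 assignments
value 0: 9 assignments
So 4 of the 25 assignments meet the threshold.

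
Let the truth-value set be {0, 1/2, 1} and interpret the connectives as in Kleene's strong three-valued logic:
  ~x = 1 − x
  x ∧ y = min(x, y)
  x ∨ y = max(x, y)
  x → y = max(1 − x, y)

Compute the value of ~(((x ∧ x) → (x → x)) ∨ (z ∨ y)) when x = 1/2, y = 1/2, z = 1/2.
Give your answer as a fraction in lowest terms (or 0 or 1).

x ∧ x = 1/2 ∧ 1/2 = 1/2
x → x = 1/2 → 1/2 = 1/2
(x ∧ x) → (x → x) = 1/2 → 1/2 = 1/2
z ∨ y = 1/2 ∨ 1/2 = 1/2
((x ∧ x) → (x → x)) ∨ (z ∨ y) = 1/2 ∨ 1/2 = 1/2
~(((x ∧ x) → (x → x)) ∨ (z ∨ y)) = ~1/2 = 1/2

1/2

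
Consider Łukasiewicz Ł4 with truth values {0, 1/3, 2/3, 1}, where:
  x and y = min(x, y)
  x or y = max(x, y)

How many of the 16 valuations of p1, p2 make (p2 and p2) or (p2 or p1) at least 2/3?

p1 = 0, p2 = 0 ↦ 0  <
p1 = 0, p2 = 1/3 ↦ 1/3  <
p1 = 0, p2 = 2/3 ↦ 2/3  ≥
p1 = 0, p2 = 1 ↦ 1  ≥
p1 = 1/3, p2 = 0 ↦ 1/3  <
p1 = 1/3, p2 = 1/3 ↦ 1/3  <
p1 = 1/3, p2 = 2/3 ↦ 2/3  ≥
p1 = 1/3, p2 = 1 ↦ 1  ≥
p1 = 2/3, p2 = 0 ↦ 2/3  ≥
p1 = 2/3, p2 = 1/3 ↦ 2/3  ≥
p1 = 2/3, p2 = 2/3 ↦ 2/3  ≥
p1 = 2/3, p2 = 1 ↦ 1  ≥
p1 = 1, p2 = 0 ↦ 1  ≥
p1 = 1, p2 = 1/3 ↦ 1  ≥
p1 = 1, p2 = 2/3 ↦ 1  ≥
p1 = 1, p2 = 1 ↦ 1  ≥
So 12 of the 16 assignments meet the threshold.

12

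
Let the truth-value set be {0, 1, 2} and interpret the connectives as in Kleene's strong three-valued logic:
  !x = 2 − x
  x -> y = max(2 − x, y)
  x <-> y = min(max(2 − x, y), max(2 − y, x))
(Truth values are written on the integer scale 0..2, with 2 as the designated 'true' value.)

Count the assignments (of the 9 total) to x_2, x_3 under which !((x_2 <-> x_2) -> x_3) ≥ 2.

x_2 = 0, x_3 = 0 ↦ 2  ≥
x_2 = 0, x_3 = 1 ↦ 1  <
x_2 = 0, x_3 = 2 ↦ 0  <
x_2 = 1, x_3 = 0 ↦ 1  <
x_2 = 1, x_3 = 1 ↦ 1  <
x_2 = 1, x_3 = 2 ↦ 0  <
x_2 = 2, x_3 = 0 ↦ 2  ≥
x_2 = 2, x_3 = 1 ↦ 1  <
x_2 = 2, x_3 = 2 ↦ 0  <
So 2 of the 9 assignments meet the threshold.

2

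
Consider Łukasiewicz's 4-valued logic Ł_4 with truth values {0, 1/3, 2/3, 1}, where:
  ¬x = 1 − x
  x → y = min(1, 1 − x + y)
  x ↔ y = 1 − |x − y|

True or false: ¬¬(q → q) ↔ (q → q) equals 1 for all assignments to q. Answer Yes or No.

Yes

q = 0 ↦ 1
q = 1/3 ↦ 1
q = 2/3 ↦ 1
q = 1 ↦ 1
Every assignment gives a value ≥ 1.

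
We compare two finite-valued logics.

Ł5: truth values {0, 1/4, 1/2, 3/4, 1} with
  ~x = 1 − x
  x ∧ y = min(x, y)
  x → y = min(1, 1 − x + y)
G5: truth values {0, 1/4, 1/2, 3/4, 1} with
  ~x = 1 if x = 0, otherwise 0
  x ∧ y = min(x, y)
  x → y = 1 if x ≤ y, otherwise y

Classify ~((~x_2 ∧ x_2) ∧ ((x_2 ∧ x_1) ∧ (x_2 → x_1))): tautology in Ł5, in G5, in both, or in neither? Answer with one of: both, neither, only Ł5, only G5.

only G5

In Ł5: at x_1 = 1/4, x_2 = 1/4 the value is 3/4 — not a tautology.
In G5: every assignment gives 1 — tautology.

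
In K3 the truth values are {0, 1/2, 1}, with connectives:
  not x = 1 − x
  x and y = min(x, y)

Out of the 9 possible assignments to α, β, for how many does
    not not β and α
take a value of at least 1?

1

α = 0, β = 0 ↦ 0  <
α = 0, β = 1/2 ↦ 0  <
α = 0, β = 1 ↦ 0  <
α = 1/2, β = 0 ↦ 0  <
α = 1/2, β = 1/2 ↦ 1/2  <
α = 1/2, β = 1 ↦ 1/2  <
α = 1, β = 0 ↦ 0  <
α = 1, β = 1/2 ↦ 1/2  <
α = 1, β = 1 ↦ 1  ≥
So 1 of the 9 assignments meets the threshold.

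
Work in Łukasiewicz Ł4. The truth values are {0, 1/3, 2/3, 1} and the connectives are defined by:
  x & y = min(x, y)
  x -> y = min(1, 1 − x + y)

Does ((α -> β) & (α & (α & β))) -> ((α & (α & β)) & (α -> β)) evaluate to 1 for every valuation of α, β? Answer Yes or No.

α = 0, β = 0 ↦ 1
α = 0, β = 1/3 ↦ 1
α = 0, β = 2/3 ↦ 1
α = 0, β = 1 ↦ 1
α = 1/3, β = 0 ↦ 1
α = 1/3, β = 1/3 ↦ 1
α = 1/3, β = 2/3 ↦ 1
α = 1/3, β = 1 ↦ 1
α = 2/3, β = 0 ↦ 1
α = 2/3, β = 1/3 ↦ 1
α = 2/3, β = 2/3 ↦ 1
α = 2/3, β = 1 ↦ 1
α = 1, β = 0 ↦ 1
α = 1, β = 1/3 ↦ 1
α = 1, β = 2/3 ↦ 1
α = 1, β = 1 ↦ 1
Every assignment gives a value ≥ 1.

Yes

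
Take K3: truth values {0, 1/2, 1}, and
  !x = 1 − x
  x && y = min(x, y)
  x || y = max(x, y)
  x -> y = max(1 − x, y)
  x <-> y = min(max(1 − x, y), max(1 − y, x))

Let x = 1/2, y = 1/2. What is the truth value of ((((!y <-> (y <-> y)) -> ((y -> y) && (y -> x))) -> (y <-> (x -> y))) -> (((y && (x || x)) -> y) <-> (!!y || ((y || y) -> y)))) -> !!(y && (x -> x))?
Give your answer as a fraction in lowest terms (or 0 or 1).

1/2

!y = !1/2 = 1/2
y <-> y = 1/2 <-> 1/2 = 1/2
!y <-> (y <-> y) = 1/2 <-> 1/2 = 1/2
y -> y = 1/2 -> 1/2 = 1/2
y -> x = 1/2 -> 1/2 = 1/2
(y -> y) && (y -> x) = 1/2 && 1/2 = 1/2
(!y <-> (y <-> y)) -> ((y -> y) && (y -> x)) = 1/2 -> 1/2 = 1/2
x -> y = 1/2 -> 1/2 = 1/2
y <-> (x -> y) = 1/2 <-> 1/2 = 1/2
((!y <-> (y <-> y)) -> ((y -> y) && (y -> x))) -> (y <-> (x -> y)) = 1/2 -> 1/2 = 1/2
x || x = 1/2 || 1/2 = 1/2
y && (x || x) = 1/2 && 1/2 = 1/2
(y && (x || x)) -> y = 1/2 -> 1/2 = 1/2
!y = !1/2 = 1/2
!!y = !1/2 = 1/2
y || y = 1/2 || 1/2 = 1/2
(y || y) -> y = 1/2 -> 1/2 = 1/2
!!y || ((y || y) -> y) = 1/2 || 1/2 = 1/2
((y && (x || x)) -> y) <-> (!!y || ((y || y) -> y)) = 1/2 <-> 1/2 = 1/2
(((!y <-> (y <-> y)) -> ((y -> y) && (y -> x))) -> (y <-> (x -> y))) -> (((y && (x || x)) -> y) <-> (!!y || ((y || y) -> y))) = 1/2 -> 1/2 = 1/2
x -> x = 1/2 -> 1/2 = 1/2
y && (x -> x) = 1/2 && 1/2 = 1/2
!(y && (x -> x)) = !1/2 = 1/2
!!(y && (x -> x)) = !1/2 = 1/2
((((!y <-> (y <-> y)) -> ((y -> y) && (y -> x))) -> (y <-> (x -> y))) -> (((y && (x || x)) -> y) <-> (!!y || ((y || y) -> y)))) -> !!(y && (x -> x)) = 1/2 -> 1/2 = 1/2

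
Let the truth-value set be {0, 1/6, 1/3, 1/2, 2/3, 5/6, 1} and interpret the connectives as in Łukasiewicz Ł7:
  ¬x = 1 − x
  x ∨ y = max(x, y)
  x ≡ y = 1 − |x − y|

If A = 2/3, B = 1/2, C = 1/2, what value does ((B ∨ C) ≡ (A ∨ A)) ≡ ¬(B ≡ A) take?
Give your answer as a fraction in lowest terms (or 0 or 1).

1/3

B ∨ C = 1/2 ∨ 1/2 = 1/2
A ∨ A = 2/3 ∨ 2/3 = 2/3
(B ∨ C) ≡ (A ∨ A) = 1/2 ≡ 2/3 = 5/6
B ≡ A = 1/2 ≡ 2/3 = 5/6
¬(B ≡ A) = ¬5/6 = 1/6
((B ∨ C) ≡ (A ∨ A)) ≡ ¬(B ≡ A) = 5/6 ≡ 1/6 = 1/3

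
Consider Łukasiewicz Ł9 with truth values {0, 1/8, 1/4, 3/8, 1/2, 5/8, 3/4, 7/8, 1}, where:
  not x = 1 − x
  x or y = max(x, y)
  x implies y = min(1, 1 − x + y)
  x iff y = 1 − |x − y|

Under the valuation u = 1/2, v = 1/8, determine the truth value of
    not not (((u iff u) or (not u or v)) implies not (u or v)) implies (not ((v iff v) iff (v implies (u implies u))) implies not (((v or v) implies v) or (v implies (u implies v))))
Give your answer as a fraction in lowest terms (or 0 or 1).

1

u iff u = 1/2 iff 1/2 = 1
not u = not 1/2 = 1/2
not u or v = 1/2 or 1/8 = 1/2
(u iff u) or (not u or v) = 1 or 1/2 = 1
u or v = 1/2 or 1/8 = 1/2
not (u or v) = not 1/2 = 1/2
((u iff u) or (not u or v)) implies not (u or v) = 1 implies 1/2 = 1/2
not (((u iff u) or (not u or v)) implies not (u or v)) = not 1/2 = 1/2
not not (((u iff u) or (not u or v)) implies not (u or v)) = not 1/2 = 1/2
v iff v = 1/8 iff 1/8 = 1
u implies u = 1/2 implies 1/2 = 1
v implies (u implies u) = 1/8 implies 1 = 1
(v iff v) iff (v implies (u implies u)) = 1 iff 1 = 1
not ((v iff v) iff (v implies (u implies u))) = not 1 = 0
v or v = 1/8 or 1/8 = 1/8
(v or v) implies v = 1/8 implies 1/8 = 1
u implies v = 1/2 implies 1/8 = 5/8
v implies (u implies v) = 1/8 implies 5/8 = 1
((v or v) implies v) or (v implies (u implies v)) = 1 or 1 = 1
not (((v or v) implies v) or (v implies (u implies v))) = not 1 = 0
not ((v iff v) iff (v implies (u implies u))) implies not (((v or v) implies v) or (v implies (u implies v))) = 0 implies 0 = 1
not not (((u iff u) or (not u or v)) implies not (u or v)) implies (not ((v iff v) iff (v implies (u implies u))) implies not (((v or v) implies v) or (v implies (u implies v)))) = 1/2 implies 1 = 1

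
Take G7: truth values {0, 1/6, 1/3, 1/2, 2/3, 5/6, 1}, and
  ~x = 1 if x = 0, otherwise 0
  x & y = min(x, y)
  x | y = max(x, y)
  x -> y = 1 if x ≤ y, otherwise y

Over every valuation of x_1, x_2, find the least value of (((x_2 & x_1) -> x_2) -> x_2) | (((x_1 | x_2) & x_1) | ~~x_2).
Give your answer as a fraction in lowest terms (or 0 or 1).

Take x_1 = 0, x_2 = 0:
x_2 & x_1 = 0 & 0 = 0
(x_2 & x_1) -> x_2 = 0 -> 0 = 1
((x_2 & x_1) -> x_2) -> x_2 = 1 -> 0 = 0
x_1 | x_2 = 0 | 0 = 0
(x_1 | x_2) & x_1 = 0 & 0 = 0
~x_2 = ~0 = 1
~~x_2 = ~1 = 0
((x_1 | x_2) & x_1) | ~~x_2 = 0 | 0 = 0
(((x_2 & x_1) -> x_2) -> x_2) | (((x_1 | x_2) & x_1) | ~~x_2) = 0 | 0 = 0
No assignment yields a value below 0, so this is the minimum.

0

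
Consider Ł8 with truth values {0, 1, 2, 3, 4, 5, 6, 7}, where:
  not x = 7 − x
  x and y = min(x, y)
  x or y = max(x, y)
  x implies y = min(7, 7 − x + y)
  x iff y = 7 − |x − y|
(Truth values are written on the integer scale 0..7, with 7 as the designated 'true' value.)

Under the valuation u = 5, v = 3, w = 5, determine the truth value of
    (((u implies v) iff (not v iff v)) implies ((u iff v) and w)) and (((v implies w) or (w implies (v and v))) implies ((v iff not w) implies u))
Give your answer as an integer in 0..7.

u implies v = 5 implies 3 = 5
not v = not 3 = 4
not v iff v = 4 iff 3 = 6
(u implies v) iff (not v iff v) = 5 iff 6 = 6
u iff v = 5 iff 3 = 5
(u iff v) and w = 5 and 5 = 5
((u implies v) iff (not v iff v)) implies ((u iff v) and w) = 6 implies 5 = 6
v implies w = 3 implies 5 = 7
v and v = 3 and 3 = 3
w implies (v and v) = 5 implies 3 = 5
(v implies w) or (w implies (v and v)) = 7 or 5 = 7
not w = not 5 = 2
v iff not w = 3 iff 2 = 6
(v iff not w) implies u = 6 implies 5 = 6
((v implies w) or (w implies (v and v))) implies ((v iff not w) implies u) = 7 implies 6 = 6
(((u implies v) iff (not v iff v)) implies ((u iff v) and w)) and (((v implies w) or (w implies (v and v))) implies ((v iff not w) implies u)) = 6 and 6 = 6

6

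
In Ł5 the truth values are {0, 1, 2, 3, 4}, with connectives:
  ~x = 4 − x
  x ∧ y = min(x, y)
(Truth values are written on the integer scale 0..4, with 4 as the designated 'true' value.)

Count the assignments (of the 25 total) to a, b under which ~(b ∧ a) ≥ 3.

16

value 4: 9 assignments (counts)
value 3: 7 assignments (counts)
value 2: 5 assignments
value 1: 3 assignments
value 0: 1 assignment
So 16 of the 25 assignments meet the threshold.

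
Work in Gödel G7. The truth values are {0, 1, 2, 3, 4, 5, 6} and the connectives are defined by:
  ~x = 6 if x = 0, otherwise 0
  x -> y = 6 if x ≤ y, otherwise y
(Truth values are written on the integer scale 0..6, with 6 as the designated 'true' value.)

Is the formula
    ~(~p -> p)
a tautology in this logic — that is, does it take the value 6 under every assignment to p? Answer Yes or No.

No

Counterexample: take p = 1.
~p = ~1 = 0
~p -> p = 0 -> 1 = 6
~(~p -> p) = ~6 = 0
This gives 0 ≠ 6.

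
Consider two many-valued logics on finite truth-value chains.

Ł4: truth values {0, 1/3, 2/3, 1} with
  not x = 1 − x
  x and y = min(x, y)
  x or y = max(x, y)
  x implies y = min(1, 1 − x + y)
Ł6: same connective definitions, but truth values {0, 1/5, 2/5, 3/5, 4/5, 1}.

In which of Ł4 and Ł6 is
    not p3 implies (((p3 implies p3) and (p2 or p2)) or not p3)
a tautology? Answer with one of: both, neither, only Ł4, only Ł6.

In Ł4: every assignment gives 1 — tautology.
In Ł6: every assignment gives 1 — tautology.

both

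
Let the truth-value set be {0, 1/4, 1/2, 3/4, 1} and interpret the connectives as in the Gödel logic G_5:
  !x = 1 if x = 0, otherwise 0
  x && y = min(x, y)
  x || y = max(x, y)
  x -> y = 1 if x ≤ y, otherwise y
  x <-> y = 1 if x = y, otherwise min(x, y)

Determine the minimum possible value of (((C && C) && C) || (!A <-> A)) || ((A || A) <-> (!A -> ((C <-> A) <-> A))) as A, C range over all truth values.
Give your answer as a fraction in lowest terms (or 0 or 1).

1/4

Take A = 0, C = 1/4:
C && C = 1/4 && 1/4 = 1/4
(C && C) && C = 1/4 && 1/4 = 1/4
!A = !0 = 1
!A <-> A = 1 <-> 0 = 0
((C && C) && C) || (!A <-> A) = 1/4 || 0 = 1/4
A || A = 0 || 0 = 0
!A = !0 = 1
C <-> A = 1/4 <-> 0 = 0
(C <-> A) <-> A = 0 <-> 0 = 1
!A -> ((C <-> A) <-> A) = 1 -> 1 = 1
(A || A) <-> (!A -> ((C <-> A) <-> A)) = 0 <-> 1 = 0
(((C && C) && C) || (!A <-> A)) || ((A || A) <-> (!A -> ((C <-> A) <-> A))) = 1/4 || 0 = 1/4
No assignment yields a value below 1/4, so this is the minimum.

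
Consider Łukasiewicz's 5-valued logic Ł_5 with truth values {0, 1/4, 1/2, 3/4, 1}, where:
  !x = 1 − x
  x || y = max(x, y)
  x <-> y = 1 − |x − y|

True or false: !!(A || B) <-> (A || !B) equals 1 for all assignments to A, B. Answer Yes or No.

Counterexample: take A = 0, B = 0.
A || B = 0 || 0 = 0
!(A || B) = !0 = 1
!!(A || B) = !1 = 0
!B = !0 = 1
A || !B = 0 || 1 = 1
!!(A || B) <-> (A || !B) = 0 <-> 1 = 0
This gives 0 ≠ 1.

No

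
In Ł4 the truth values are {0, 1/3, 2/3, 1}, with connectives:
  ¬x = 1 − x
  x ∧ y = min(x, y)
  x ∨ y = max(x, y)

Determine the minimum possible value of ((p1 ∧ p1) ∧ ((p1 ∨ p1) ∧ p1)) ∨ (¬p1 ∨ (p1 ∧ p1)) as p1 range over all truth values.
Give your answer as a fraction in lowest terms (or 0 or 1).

Take p1 = 1/3:
p1 ∧ p1 = 1/3 ∧ 1/3 = 1/3
p1 ∨ p1 = 1/3 ∨ 1/3 = 1/3
(p1 ∨ p1) ∧ p1 = 1/3 ∧ 1/3 = 1/3
(p1 ∧ p1) ∧ ((p1 ∨ p1) ∧ p1) = 1/3 ∧ 1/3 = 1/3
¬p1 = ¬1/3 = 2/3
p1 ∧ p1 = 1/3 ∧ 1/3 = 1/3
¬p1 ∨ (p1 ∧ p1) = 2/3 ∨ 1/3 = 2/3
((p1 ∧ p1) ∧ ((p1 ∨ p1) ∧ p1)) ∨ (¬p1 ∨ (p1 ∧ p1)) = 1/3 ∨ 2/3 = 2/3
No assignment yields a value below 2/3, so this is the minimum.

2/3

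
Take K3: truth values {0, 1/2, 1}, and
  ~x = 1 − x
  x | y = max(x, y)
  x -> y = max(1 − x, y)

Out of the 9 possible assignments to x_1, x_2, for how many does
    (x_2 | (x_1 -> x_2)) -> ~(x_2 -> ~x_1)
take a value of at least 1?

x_1 = 0, x_2 = 0 ↦ 0  <
x_1 = 0, x_2 = 1/2 ↦ 0  <
x_1 = 0, x_2 = 1 ↦ 0  <
x_1 = 1/2, x_2 = 0 ↦ 1/2  <
x_1 = 1/2, x_2 = 1/2 ↦ 1/2  <
x_1 = 1/2, x_2 = 1 ↦ 1/2  <
x_1 = 1, x_2 = 0 ↦ 1  ≥
x_1 = 1, x_2 = 1/2 ↦ 1/2  <
x_1 = 1, x_2 = 1 ↦ 1  ≥
So 2 of the 9 assignments meet the threshold.

2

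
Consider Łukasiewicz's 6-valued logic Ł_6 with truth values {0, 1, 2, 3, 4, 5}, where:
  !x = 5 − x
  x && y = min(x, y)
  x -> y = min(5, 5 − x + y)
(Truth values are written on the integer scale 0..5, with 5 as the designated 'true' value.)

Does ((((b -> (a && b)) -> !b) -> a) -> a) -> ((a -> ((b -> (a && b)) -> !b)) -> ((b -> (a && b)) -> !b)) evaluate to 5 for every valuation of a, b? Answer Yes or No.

Yes

At a = 4, b = 3, for instance:
a && b = 4 && 3 = 3
b -> (a && b) = 3 -> 3 = 5
!b = !3 = 2
(b -> (a && b)) -> !b = 5 -> 2 = 2
((b -> (a && b)) -> !b) -> a = 2 -> 4 = 5
(((b -> (a && b)) -> !b) -> a) -> a = 5 -> 4 = 4
a -> ((b -> (a && b)) -> !b) = 4 -> 2 = 3
(a -> ((b -> (a && b)) -> !b)) -> ((b -> (a && b)) -> !b) = 3 -> 2 = 4
((((b -> (a && b)) -> !b) -> a) -> a) -> ((a -> ((b -> (a && b)) -> !b)) -> ((b -> (a && b)) -> !b)) = 4 -> 4 = 5
and checking the remaining 35 assignments likewise gives ≥ 5 in every case.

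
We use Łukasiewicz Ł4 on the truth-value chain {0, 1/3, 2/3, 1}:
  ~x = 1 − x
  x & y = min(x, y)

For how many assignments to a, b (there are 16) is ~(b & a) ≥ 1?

7

a = 0, b = 0 ↦ 1  ≥
a = 0, b = 1/3 ↦ 1  ≥
a = 0, b = 2/3 ↦ 1  ≥
a = 0, b = 1 ↦ 1  ≥
a = 1/3, b = 0 ↦ 1  ≥
a = 1/3, b = 1/3 ↦ 2/3  <
a = 1/3, b = 2/3 ↦ 2/3  <
a = 1/3, b = 1 ↦ 2/3  <
a = 2/3, b = 0 ↦ 1  ≥
a = 2/3, b = 1/3 ↦ 2/3  <
a = 2/3, b = 2/3 ↦ 1/3  <
a = 2/3, b = 1 ↦ 1/3  <
a = 1, b = 0 ↦ 1  ≥
a = 1, b = 1/3 ↦ 2/3  <
a = 1, b = 2/3 ↦ 1/3  <
a = 1, b = 1 ↦ 0  <
So 7 of the 16 assignments meet the threshold.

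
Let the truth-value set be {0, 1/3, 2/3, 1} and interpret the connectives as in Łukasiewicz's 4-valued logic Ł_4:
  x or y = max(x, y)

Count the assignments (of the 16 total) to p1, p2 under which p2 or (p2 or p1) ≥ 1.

p1 = 0, p2 = 0 ↦ 0  <
p1 = 0, p2 = 1/3 ↦ 1/3  <
p1 = 0, p2 = 2/3 ↦ 2/3  <
p1 = 0, p2 = 1 ↦ 1  ≥
p1 = 1/3, p2 = 0 ↦ 1/3  <
p1 = 1/3, p2 = 1/3 ↦ 1/3  <
p1 = 1/3, p2 = 2/3 ↦ 2/3  <
p1 = 1/3, p2 = 1 ↦ 1  ≥
p1 = 2/3, p2 = 0 ↦ 2/3  <
p1 = 2/3, p2 = 1/3 ↦ 2/3  <
p1 = 2/3, p2 = 2/3 ↦ 2/3  <
p1 = 2/3, p2 = 1 ↦ 1  ≥
p1 = 1, p2 = 0 ↦ 1  ≥
p1 = 1, p2 = 1/3 ↦ 1  ≥
p1 = 1, p2 = 2/3 ↦ 1  ≥
p1 = 1, p2 = 1 ↦ 1  ≥
So 7 of the 16 assignments meet the threshold.

7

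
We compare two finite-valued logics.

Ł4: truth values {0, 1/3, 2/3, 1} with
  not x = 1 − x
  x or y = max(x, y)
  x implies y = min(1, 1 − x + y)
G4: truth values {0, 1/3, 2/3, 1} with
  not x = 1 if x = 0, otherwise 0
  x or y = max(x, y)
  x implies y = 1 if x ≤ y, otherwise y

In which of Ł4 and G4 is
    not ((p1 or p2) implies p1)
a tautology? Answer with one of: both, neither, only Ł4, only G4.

In Ł4: at p1 = 0, p2 = 0 the value is 0 — not a tautology.
In G4: at p1 = 0, p2 = 0 the value is 0 — not a tautology.

neither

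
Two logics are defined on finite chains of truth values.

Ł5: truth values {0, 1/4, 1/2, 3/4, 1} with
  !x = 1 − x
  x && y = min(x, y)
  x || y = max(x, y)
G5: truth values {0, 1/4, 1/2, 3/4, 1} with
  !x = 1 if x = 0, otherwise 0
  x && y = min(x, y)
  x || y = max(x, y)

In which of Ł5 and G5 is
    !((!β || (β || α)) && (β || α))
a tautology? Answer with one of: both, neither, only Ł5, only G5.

In Ł5: at α = 0, β = 1/4 the value is 3/4 — not a tautology.
In G5: at α = 0, β = 1/4 the value is 0 — not a tautology.

neither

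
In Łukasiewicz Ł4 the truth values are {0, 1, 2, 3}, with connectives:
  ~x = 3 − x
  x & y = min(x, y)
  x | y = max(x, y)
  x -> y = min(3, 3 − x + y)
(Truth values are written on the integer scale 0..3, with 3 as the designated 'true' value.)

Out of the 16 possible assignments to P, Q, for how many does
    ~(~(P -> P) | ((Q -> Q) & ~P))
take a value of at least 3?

4

P = 0, Q = 0 ↦ 0  <
P = 0, Q = 1 ↦ 0  <
P = 0, Q = 2 ↦ 0  <
P = 0, Q = 3 ↦ 0  <
P = 1, Q = 0 ↦ 1  <
P = 1, Q = 1 ↦ 1  <
P = 1, Q = 2 ↦ 1  <
P = 1, Q = 3 ↦ 1  <
P = 2, Q = 0 ↦ 2  <
P = 2, Q = 1 ↦ 2  <
P = 2, Q = 2 ↦ 2  <
P = 2, Q = 3 ↦ 2  <
P = 3, Q = 0 ↦ 3  ≥
P = 3, Q = 1 ↦ 3  ≥
P = 3, Q = 2 ↦ 3  ≥
P = 3, Q = 3 ↦ 3  ≥
So 4 of the 16 assignments meet the threshold.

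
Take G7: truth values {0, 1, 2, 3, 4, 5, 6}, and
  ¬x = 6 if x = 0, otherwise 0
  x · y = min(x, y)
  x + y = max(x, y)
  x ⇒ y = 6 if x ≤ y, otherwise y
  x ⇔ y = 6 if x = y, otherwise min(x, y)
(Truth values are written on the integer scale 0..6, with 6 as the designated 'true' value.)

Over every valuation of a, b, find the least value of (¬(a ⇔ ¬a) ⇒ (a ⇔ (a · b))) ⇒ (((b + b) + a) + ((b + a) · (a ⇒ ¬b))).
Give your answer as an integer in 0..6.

0

Take a = 0, b = 0:
¬a = ¬0 = 6
a ⇔ ¬a = 0 ⇔ 6 = 0
¬(a ⇔ ¬a) = ¬0 = 6
a · b = 0 · 0 = 0
a ⇔ (a · b) = 0 ⇔ 0 = 6
¬(a ⇔ ¬a) ⇒ (a ⇔ (a · b)) = 6 ⇒ 6 = 6
b + b = 0 + 0 = 0
(b + b) + a = 0 + 0 = 0
b + a = 0 + 0 = 0
¬b = ¬0 = 6
a ⇒ ¬b = 0 ⇒ 6 = 6
(b + a) · (a ⇒ ¬b) = 0 · 6 = 0
((b + b) + a) + ((b + a) · (a ⇒ ¬b)) = 0 + 0 = 0
(¬(a ⇔ ¬a) ⇒ (a ⇔ (a · b))) ⇒ (((b + b) + a) + ((b + a) · (a ⇒ ¬b))) = 6 ⇒ 0 = 0
No assignment yields a value below 0, so this is the minimum.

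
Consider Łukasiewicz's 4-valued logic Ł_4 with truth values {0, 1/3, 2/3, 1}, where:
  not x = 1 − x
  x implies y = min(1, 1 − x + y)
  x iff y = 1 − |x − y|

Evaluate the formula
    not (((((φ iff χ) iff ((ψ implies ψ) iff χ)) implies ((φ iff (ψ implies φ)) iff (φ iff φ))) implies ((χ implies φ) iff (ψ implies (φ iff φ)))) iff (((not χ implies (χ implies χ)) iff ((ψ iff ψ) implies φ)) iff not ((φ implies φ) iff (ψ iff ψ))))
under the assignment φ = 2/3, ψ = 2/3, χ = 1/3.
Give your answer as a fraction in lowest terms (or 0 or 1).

φ iff χ = 2/3 iff 1/3 = 2/3
ψ implies ψ = 2/3 implies 2/3 = 1
(ψ implies ψ) iff χ = 1 iff 1/3 = 1/3
(φ iff χ) iff ((ψ implies ψ) iff χ) = 2/3 iff 1/3 = 2/3
ψ implies φ = 2/3 implies 2/3 = 1
φ iff (ψ implies φ) = 2/3 iff 1 = 2/3
φ iff φ = 2/3 iff 2/3 = 1
(φ iff (ψ implies φ)) iff (φ iff φ) = 2/3 iff 1 = 2/3
((φ iff χ) iff ((ψ implies ψ) iff χ)) implies ((φ iff (ψ implies φ)) iff (φ iff φ)) = 2/3 implies 2/3 = 1
χ implies φ = 1/3 implies 2/3 = 1
φ iff φ = 2/3 iff 2/3 = 1
ψ implies (φ iff φ) = 2/3 implies 1 = 1
(χ implies φ) iff (ψ implies (φ iff φ)) = 1 iff 1 = 1
(((φ iff χ) iff ((ψ implies ψ) iff χ)) implies ((φ iff (ψ implies φ)) iff (φ iff φ))) implies ((χ implies φ) iff (ψ implies (φ iff φ))) = 1 implies 1 = 1
not χ = not 1/3 = 2/3
χ implies χ = 1/3 implies 1/3 = 1
not χ implies (χ implies χ) = 2/3 implies 1 = 1
ψ iff ψ = 2/3 iff 2/3 = 1
(ψ iff ψ) implies φ = 1 implies 2/3 = 2/3
(not χ implies (χ implies χ)) iff ((ψ iff ψ) implies φ) = 1 iff 2/3 = 2/3
φ implies φ = 2/3 implies 2/3 = 1
ψ iff ψ = 2/3 iff 2/3 = 1
(φ implies φ) iff (ψ iff ψ) = 1 iff 1 = 1
not ((φ implies φ) iff (ψ iff ψ)) = not 1 = 0
((not χ implies (χ implies χ)) iff ((ψ iff ψ) implies φ)) iff not ((φ implies φ) iff (ψ iff ψ)) = 2/3 iff 0 = 1/3
((((φ iff χ) iff ((ψ implies ψ) iff χ)) implies ((φ iff (ψ implies φ)) iff (φ iff φ))) implies ((χ implies φ) iff (ψ implies (φ iff φ)))) iff (((not χ implies (χ implies χ)) iff ((ψ iff ψ) implies φ)) iff not ((φ implies φ) iff (ψ iff ψ))) = 1 iff 1/3 = 1/3
not (((((φ iff χ) iff ((ψ implies ψ) iff χ)) implies ((φ iff (ψ implies φ)) iff (φ iff φ))) implies ((χ implies φ) iff (ψ implies (φ iff φ)))) iff (((not χ implies (χ implies χ)) iff ((ψ iff ψ) implies φ)) iff not ((φ implies φ) iff (ψ iff ψ)))) = not 1/3 = 2/3

2/3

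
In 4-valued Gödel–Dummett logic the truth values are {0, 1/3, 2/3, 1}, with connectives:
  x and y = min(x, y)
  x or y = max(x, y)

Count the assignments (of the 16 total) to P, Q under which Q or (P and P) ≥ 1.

P = 0, Q = 0 ↦ 0  <
P = 0, Q = 1/3 ↦ 1/3  <
P = 0, Q = 2/3 ↦ 2/3  <
P = 0, Q = 1 ↦ 1  ≥
P = 1/3, Q = 0 ↦ 1/3  <
P = 1/3, Q = 1/3 ↦ 1/3  <
P = 1/3, Q = 2/3 ↦ 2/3  <
P = 1/3, Q = 1 ↦ 1  ≥
P = 2/3, Q = 0 ↦ 2/3  <
P = 2/3, Q = 1/3 ↦ 2/3  <
P = 2/3, Q = 2/3 ↦ 2/3  <
P = 2/3, Q = 1 ↦ 1  ≥
P = 1, Q = 0 ↦ 1  ≥
P = 1, Q = 1/3 ↦ 1  ≥
P = 1, Q = 2/3 ↦ 1  ≥
P = 1, Q = 1 ↦ 1  ≥
So 7 of the 16 assignments meet the threshold.

7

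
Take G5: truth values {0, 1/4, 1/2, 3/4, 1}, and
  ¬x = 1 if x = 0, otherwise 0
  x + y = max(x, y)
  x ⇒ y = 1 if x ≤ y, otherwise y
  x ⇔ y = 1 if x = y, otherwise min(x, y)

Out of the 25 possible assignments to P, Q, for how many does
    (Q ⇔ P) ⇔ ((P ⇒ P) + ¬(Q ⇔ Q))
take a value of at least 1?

5

value 1: 5 assignments (counts)
value 3/4: 2 assignments
value 1/2: 4 assignments
value 1/4: 6 assignments
value 0: 8 assignments
So 5 of the 25 assignments meet the threshold.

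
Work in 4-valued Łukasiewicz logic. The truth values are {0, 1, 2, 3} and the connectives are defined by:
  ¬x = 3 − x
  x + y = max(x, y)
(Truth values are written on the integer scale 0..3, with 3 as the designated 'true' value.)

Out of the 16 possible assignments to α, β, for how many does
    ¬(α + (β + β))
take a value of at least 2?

α = 0, β = 0 ↦ 3  ≥
α = 0, β = 1 ↦ 2  ≥
α = 0, β = 2 ↦ 1  <
α = 0, β = 3 ↦ 0  <
α = 1, β = 0 ↦ 2  ≥
α = 1, β = 1 ↦ 2  ≥
α = 1, β = 2 ↦ 1  <
α = 1, β = 3 ↦ 0  <
α = 2, β = 0 ↦ 1  <
α = 2, β = 1 ↦ 1  <
α = 2, β = 2 ↦ 1  <
α = 2, β = 3 ↦ 0  <
α = 3, β = 0 ↦ 0  <
α = 3, β = 1 ↦ 0  <
α = 3, β = 2 ↦ 0  <
α = 3, β = 3 ↦ 0  <
So 4 of the 16 assignments meet the threshold.

4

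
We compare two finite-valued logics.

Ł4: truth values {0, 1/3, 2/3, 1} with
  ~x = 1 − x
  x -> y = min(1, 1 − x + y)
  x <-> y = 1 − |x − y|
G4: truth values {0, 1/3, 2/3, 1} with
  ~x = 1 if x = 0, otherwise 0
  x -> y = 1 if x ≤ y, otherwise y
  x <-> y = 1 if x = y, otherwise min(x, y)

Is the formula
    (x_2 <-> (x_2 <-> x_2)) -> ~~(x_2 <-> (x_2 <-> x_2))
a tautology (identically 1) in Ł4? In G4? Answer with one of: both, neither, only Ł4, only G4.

In Ł4: every assignment gives 1 — tautology.
In G4: every assignment gives 1 — tautology.

both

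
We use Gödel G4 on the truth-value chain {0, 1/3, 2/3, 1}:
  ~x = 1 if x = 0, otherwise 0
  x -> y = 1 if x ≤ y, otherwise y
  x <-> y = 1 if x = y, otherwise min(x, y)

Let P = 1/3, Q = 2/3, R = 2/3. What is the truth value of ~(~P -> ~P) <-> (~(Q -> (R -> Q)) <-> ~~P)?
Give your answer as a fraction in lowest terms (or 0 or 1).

~P = ~1/3 = 0
~P = ~1/3 = 0
~P -> ~P = 0 -> 0 = 1
~(~P -> ~P) = ~1 = 0
R -> Q = 2/3 -> 2/3 = 1
Q -> (R -> Q) = 2/3 -> 1 = 1
~(Q -> (R -> Q)) = ~1 = 0
~P = ~1/3 = 0
~~P = ~0 = 1
~(Q -> (R -> Q)) <-> ~~P = 0 <-> 1 = 0
~(~P -> ~P) <-> (~(Q -> (R -> Q)) <-> ~~P) = 0 <-> 0 = 1

1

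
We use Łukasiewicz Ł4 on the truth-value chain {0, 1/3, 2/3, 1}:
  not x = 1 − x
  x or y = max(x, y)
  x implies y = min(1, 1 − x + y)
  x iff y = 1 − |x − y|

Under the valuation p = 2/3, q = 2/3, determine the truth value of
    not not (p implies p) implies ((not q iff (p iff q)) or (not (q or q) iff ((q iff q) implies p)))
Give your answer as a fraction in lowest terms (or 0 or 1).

2/3

p implies p = 2/3 implies 2/3 = 1
not (p implies p) = not 1 = 0
not not (p implies p) = not 0 = 1
not q = not 2/3 = 1/3
p iff q = 2/3 iff 2/3 = 1
not q iff (p iff q) = 1/3 iff 1 = 1/3
q or q = 2/3 or 2/3 = 2/3
not (q or q) = not 2/3 = 1/3
q iff q = 2/3 iff 2/3 = 1
(q iff q) implies p = 1 implies 2/3 = 2/3
not (q or q) iff ((q iff q) implies p) = 1/3 iff 2/3 = 2/3
(not q iff (p iff q)) or (not (q or q) iff ((q iff q) implies p)) = 1/3 or 2/3 = 2/3
not not (p implies p) implies ((not q iff (p iff q)) or (not (q or q) iff ((q iff q) implies p))) = 1 implies 2/3 = 2/3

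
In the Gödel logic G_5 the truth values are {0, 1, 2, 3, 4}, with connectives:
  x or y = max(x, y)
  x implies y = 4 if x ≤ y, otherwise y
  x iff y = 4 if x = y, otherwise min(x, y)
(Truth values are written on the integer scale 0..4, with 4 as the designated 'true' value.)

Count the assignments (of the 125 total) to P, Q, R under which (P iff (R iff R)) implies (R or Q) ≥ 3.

value 4: 95 assignments (counts)
value 3: 7 assignments (counts)
value 2: 10 assignments
value 1: 9 assignments
value 0: 4 assignments
So 102 of the 125 assignments meet the threshold.

102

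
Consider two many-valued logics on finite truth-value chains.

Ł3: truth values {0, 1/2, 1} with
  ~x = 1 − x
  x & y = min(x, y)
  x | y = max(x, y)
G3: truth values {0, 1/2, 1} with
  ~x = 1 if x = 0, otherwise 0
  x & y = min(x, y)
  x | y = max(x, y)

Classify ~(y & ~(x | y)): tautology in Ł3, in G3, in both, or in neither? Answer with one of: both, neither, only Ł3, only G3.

only G3

In Ł3: at x = 0, y = 1/2 the value is 1/2 — not a tautology.
In G3: every assignment gives 1 — tautology.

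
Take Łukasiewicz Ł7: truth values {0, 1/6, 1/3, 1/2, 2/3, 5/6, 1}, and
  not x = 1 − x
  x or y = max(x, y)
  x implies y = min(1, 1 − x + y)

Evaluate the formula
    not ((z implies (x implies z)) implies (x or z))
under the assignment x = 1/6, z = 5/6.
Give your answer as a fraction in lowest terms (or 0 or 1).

1/6

x implies z = 1/6 implies 5/6 = 1
z implies (x implies z) = 5/6 implies 1 = 1
x or z = 1/6 or 5/6 = 5/6
(z implies (x implies z)) implies (x or z) = 1 implies 5/6 = 5/6
not ((z implies (x implies z)) implies (x or z)) = not 5/6 = 1/6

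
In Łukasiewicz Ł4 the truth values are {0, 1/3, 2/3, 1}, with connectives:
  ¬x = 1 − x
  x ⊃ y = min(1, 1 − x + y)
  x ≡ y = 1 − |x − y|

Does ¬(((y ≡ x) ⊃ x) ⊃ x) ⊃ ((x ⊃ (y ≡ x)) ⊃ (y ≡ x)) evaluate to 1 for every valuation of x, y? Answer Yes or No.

Counterexample: take x = 0, y = 2/3.
y ≡ x = 2/3 ≡ 0 = 1/3
(y ≡ x) ⊃ x = 1/3 ⊃ 0 = 2/3
((y ≡ x) ⊃ x) ⊃ x = 2/3 ⊃ 0 = 1/3
¬(((y ≡ x) ⊃ x) ⊃ x) = ¬1/3 = 2/3
x ⊃ (y ≡ x) = 0 ⊃ 1/3 = 1
(x ⊃ (y ≡ x)) ⊃ (y ≡ x) = 1 ⊃ 1/3 = 1/3
¬(((y ≡ x) ⊃ x) ⊃ x) ⊃ ((x ⊃ (y ≡ x)) ⊃ (y ≡ x)) = 2/3 ⊃ 1/3 = 2/3
This gives 2/3 ≠ 1.

No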